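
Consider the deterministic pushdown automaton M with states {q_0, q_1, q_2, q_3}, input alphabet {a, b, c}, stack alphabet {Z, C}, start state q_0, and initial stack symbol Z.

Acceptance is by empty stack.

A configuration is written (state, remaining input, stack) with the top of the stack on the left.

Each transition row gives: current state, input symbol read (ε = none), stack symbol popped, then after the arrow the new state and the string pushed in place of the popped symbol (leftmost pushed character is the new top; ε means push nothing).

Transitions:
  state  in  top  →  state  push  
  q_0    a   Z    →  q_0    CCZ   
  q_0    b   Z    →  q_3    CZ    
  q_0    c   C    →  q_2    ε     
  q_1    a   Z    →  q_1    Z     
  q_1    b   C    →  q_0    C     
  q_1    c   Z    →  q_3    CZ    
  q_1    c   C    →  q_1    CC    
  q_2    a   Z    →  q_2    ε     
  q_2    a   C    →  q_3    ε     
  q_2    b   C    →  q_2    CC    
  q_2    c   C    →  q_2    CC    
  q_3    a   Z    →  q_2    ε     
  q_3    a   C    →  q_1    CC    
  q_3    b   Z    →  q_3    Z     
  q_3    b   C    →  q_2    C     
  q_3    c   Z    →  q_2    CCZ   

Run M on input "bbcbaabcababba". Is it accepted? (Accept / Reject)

(q_0, bbcbaabcababba, Z)
  read b, top Z: go to q_3, push CZ → (q_3, bcbaabcababba, CZ)
  read b, top C: go to q_2, push C → (q_2, cbaabcababba, CZ)
  read c, top C: go to q_2, push CC → (q_2, baabcababba, CCZ)
  read b, top C: go to q_2, push CC → (q_2, aabcababba, CCCZ)
  read a, top C: go to q_3, push ε → (q_3, abcababba, CCZ)
  read a, top C: go to q_1, push CC → (q_1, bcababba, CCCZ)
  read b, top C: go to q_0, push C → (q_0, cababba, CCCZ)
  read c, top C: go to q_2, push ε → (q_2, ababba, CCZ)
  read a, top C: go to q_3, push ε → (q_3, babba, CZ)
  read b, top C: go to q_2, push C → (q_2, abba, CZ)
  read a, top C: go to q_3, push ε → (q_3, bba, Z)
  read b, top Z: go to q_3, push Z → (q_3, ba, Z)
  read b, top Z: go to q_3, push Z → (q_3, a, Z)
  read a, top Z: go to q_2, push ε → (q_2, ε, ε)
All input consumed and the stack is empty.

Accept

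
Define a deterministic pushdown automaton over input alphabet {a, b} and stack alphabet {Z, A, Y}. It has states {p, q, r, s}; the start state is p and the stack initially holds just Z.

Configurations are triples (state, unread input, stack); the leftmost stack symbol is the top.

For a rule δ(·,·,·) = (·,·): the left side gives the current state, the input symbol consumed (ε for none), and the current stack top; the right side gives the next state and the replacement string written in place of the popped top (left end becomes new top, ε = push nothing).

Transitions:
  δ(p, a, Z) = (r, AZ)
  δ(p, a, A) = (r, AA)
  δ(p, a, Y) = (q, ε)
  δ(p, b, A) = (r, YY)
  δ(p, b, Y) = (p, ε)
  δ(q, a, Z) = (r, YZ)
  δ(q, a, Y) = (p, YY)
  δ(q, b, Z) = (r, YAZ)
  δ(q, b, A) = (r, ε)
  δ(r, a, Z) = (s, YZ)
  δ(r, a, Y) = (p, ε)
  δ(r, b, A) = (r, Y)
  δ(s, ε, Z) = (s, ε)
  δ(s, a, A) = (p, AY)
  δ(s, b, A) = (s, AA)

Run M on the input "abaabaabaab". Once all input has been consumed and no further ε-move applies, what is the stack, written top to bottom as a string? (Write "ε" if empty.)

YZ

(p, abaabaabaab, Z)
  read a, top Z: go to r, push AZ → (r, baabaabaab, AZ)
  read b, top A: go to r, push Y → (r, aabaabaab, YZ)
  read a, top Y: go to p, push ε → (p, abaabaab, Z)
  read a, top Z: go to r, push AZ → (r, baabaab, AZ)
  read b, top A: go to r, push Y → (r, aabaab, YZ)
  read a, top Y: go to p, push ε → (p, abaab, Z)
  read a, top Z: go to r, push AZ → (r, baab, AZ)
  read b, top A: go to r, push Y → (r, aab, YZ)
  read a, top Y: go to p, push ε → (p, ab, Z)
  read a, top Z: go to r, push AZ → (r, b, AZ)
  read b, top A: go to r, push Y → (r, ε, YZ)
All input consumed in state r with stack YZ.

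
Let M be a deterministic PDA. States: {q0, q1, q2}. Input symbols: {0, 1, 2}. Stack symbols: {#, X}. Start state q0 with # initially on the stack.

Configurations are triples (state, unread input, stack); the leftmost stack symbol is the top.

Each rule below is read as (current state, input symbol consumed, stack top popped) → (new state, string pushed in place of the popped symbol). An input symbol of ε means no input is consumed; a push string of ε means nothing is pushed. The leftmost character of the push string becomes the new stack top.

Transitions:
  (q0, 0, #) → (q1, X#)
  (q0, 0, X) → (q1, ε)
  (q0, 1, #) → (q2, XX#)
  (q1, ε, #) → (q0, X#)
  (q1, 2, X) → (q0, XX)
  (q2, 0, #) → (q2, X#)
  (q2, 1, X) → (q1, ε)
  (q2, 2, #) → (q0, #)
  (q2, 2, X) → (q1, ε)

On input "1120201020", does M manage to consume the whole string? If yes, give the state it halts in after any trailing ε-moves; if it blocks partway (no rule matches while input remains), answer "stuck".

(q0, 1120201020, #)
  read 1, top #: go to q2, push XX# → (q2, 120201020, XX#)
  read 1, top X: go to q1, push ε → (q1, 20201020, X#)
  read 2, top X: go to q0, push XX → (q0, 0201020, XX#)
  read 0, top X: go to q1, push ε → (q1, 201020, X#)
  read 2, top X: go to q0, push XX → (q0, 01020, XX#)
  read 0, top X: go to q1, push ε → (q1, 1020, X#)
No transition for (q1, 1, top X); M blocks with input 1020 remaining.

stuck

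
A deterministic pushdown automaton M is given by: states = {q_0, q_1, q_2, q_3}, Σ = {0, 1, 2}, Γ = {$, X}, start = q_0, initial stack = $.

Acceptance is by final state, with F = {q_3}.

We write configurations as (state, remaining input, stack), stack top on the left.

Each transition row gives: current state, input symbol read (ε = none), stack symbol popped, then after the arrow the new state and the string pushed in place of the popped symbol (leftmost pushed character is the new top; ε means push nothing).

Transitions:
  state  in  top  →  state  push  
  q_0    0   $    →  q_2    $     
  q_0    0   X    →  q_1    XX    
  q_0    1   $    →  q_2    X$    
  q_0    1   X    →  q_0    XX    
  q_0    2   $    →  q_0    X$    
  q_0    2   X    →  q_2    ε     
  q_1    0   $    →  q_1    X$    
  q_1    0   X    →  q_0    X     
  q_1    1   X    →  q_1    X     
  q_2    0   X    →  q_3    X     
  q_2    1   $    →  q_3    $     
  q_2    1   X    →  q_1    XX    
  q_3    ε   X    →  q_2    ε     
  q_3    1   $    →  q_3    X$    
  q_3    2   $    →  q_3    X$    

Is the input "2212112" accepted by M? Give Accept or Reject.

Reject

(q_0, 2212112, $)
  read 2, top $: go to q_0, push X$ → (q_0, 212112, X$)
  read 2, top X: go to q_2, push ε → (q_2, 12112, $)
  read 1, top $: go to q_3, push $ → (q_3, 2112, $)
  read 2, top $: go to q_3, push X$ → (q_3, 112, X$)
  ε-move, top X: go to q_2, push ε → (q_2, 112, $)
  read 1, top $: go to q_3, push $ → (q_3, 12, $)
  read 1, top $: go to q_3, push X$ → (q_3, 2, X$)
  ε-move, top X: go to q_2, push ε → (q_2, 2, $)
No transition applies at (q_2, 2, $); input not fully consumed.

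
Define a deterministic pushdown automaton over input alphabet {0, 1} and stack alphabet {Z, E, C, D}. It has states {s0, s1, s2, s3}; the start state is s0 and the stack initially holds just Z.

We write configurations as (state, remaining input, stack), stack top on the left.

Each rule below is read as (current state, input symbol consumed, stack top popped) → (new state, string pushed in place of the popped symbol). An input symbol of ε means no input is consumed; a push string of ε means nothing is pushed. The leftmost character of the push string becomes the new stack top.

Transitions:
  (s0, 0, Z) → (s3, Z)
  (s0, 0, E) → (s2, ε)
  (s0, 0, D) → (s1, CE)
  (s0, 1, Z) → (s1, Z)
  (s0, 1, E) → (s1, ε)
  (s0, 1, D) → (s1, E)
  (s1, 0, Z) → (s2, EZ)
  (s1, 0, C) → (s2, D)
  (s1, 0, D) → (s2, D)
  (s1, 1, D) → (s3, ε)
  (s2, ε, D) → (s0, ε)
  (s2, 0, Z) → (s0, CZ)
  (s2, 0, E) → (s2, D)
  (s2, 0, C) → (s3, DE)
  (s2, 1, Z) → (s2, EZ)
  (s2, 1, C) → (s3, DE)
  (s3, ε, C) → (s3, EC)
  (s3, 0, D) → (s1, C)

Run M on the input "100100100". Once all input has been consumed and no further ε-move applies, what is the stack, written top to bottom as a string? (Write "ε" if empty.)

Z

(s0, 100100100, Z) ⊢ (s1, 00100100, Z) ⊢ (s2, 0100100, EZ) ⊢ (s2, 100100, DZ) ⊢ (s0, 100100, Z) ⊢ (s1, 00100, Z) ⊢ (s2, 0100, EZ) ⊢ (s2, 100, DZ) ⊢ (s0, 100, Z) ⊢ (s1, 00, Z) ⊢ (s2, 0, EZ) ⊢ (s2, ε, DZ) ⊢ (s0, ε, Z)
All input consumed in state s0 with stack Z.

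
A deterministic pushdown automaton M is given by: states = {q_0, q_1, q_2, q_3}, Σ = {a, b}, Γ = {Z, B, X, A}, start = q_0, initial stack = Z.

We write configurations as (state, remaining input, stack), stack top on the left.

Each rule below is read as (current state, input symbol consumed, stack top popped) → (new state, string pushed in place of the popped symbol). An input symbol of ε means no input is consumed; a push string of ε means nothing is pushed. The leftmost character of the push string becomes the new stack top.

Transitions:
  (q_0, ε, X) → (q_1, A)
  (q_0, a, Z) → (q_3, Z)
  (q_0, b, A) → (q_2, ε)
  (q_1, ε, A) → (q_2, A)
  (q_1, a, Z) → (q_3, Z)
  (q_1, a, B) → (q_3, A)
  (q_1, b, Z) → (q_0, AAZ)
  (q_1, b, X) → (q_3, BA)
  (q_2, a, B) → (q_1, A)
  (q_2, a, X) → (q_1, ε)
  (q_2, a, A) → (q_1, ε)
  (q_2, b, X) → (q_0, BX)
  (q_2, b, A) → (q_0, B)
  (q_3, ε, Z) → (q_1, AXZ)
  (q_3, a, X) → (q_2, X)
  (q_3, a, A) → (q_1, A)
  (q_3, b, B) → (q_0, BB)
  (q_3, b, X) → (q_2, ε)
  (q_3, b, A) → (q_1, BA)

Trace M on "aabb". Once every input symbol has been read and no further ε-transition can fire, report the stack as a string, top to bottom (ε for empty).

BBAZ

(q_0, aabb, Z)
  read a, top Z: go to q_3, push Z → (q_3, abb, Z)
  ε-move, top Z: go to q_1, push AXZ → (q_1, abb, AXZ)
  ε-move, top A: go to q_2, push A → (q_2, abb, AXZ)
  read a, top A: go to q_1, push ε → (q_1, bb, XZ)
  read b, top X: go to q_3, push BA → (q_3, b, BAZ)
  read b, top B: go to q_0, push BB → (q_0, ε, BBAZ)
All input consumed in state q_0 with stack BBAZ.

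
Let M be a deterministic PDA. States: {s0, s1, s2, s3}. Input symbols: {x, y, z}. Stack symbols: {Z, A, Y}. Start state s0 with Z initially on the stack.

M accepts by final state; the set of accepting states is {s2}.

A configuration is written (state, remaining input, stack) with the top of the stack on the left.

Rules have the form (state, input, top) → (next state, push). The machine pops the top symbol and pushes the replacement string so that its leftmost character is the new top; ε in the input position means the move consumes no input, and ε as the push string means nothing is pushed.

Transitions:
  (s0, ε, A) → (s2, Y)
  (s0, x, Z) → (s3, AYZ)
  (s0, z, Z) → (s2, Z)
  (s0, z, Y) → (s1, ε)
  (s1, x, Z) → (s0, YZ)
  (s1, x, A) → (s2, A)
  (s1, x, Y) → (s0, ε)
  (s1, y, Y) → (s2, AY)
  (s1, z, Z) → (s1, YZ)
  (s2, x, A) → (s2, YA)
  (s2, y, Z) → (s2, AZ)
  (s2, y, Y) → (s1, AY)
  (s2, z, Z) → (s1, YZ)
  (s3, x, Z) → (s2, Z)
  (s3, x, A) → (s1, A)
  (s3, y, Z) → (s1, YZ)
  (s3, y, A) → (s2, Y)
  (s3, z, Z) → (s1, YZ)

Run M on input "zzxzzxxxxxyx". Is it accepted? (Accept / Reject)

(s0, zzxzzxxxxxyx, Z)
  read z, top Z: go to s2, push Z → (s2, zxzzxxxxxyx, Z)
  read z, top Z: go to s1, push YZ → (s1, xzzxxxxxyx, YZ)
  read x, top Y: go to s0, push ε → (s0, zzxxxxxyx, Z)
  read z, top Z: go to s2, push Z → (s2, zxxxxxyx, Z)
  read z, top Z: go to s1, push YZ → (s1, xxxxxyx, YZ)
  read x, top Y: go to s0, push ε → (s0, xxxxyx, Z)
  read x, top Z: go to s3, push AYZ → (s3, xxxyx, AYZ)
  read x, top A: go to s1, push A → (s1, xxyx, AYZ)
  read x, top A: go to s2, push A → (s2, xyx, AYZ)
  read x, top A: go to s2, push YA → (s2, yx, YAYZ)
  read y, top Y: go to s1, push AY → (s1, x, AYAYZ)
  read x, top A: go to s2, push A → (s2, ε, AYAYZ)
All input consumed; state s2 ∈ F.

Accept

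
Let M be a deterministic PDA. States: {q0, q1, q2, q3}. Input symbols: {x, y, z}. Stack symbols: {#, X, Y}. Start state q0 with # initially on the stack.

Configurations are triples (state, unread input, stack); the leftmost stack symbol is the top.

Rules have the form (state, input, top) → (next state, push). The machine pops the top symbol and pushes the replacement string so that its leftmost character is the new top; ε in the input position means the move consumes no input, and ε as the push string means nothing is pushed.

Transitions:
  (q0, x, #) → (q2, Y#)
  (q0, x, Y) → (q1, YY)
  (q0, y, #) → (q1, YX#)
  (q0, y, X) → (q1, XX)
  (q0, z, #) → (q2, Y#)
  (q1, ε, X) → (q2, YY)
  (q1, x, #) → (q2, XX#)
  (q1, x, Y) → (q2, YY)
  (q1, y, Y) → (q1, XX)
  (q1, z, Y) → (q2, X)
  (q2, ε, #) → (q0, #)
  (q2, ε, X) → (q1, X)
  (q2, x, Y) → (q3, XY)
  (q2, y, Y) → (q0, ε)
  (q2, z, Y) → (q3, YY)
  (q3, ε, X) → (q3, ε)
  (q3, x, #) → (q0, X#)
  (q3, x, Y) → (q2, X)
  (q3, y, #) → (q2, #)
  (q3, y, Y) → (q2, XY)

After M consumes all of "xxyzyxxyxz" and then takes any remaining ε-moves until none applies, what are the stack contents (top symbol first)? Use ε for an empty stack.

YYYYYYYY#

(q0, xxyzyxxyxz, #)
  read x, top #: go to q2, push Y# → (q2, xyzyxxyxz, Y#)
  read x, top Y: go to q3, push XY → (q3, yzyxxyxz, XY#)
  ε-move, top X: go to q3, push ε → (q3, yzyxxyxz, Y#)
  read y, top Y: go to q2, push XY → (q2, zyxxyxz, XY#)
  ε-move, top X: go to q1, push X → (q1, zyxxyxz, XY#)
  ε-move, top X: go to q2, push YY → (q2, zyxxyxz, YYY#)
  read z, top Y: go to q3, push YY → (q3, yxxyxz, YYYY#)
  read y, top Y: go to q2, push XY → (q2, xxyxz, XYYYY#)
  ε-move, top X: go to q1, push X → (q1, xxyxz, XYYYY#)
  ε-move, top X: go to q2, push YY → (q2, xxyxz, YYYYYY#)
  read x, top Y: go to q3, push XY → (q3, xyxz, XYYYYYY#)
  ε-move, top X: go to q3, push ε → (q3, xyxz, YYYYYY#)
  read x, top Y: go to q2, push X → (q2, yxz, XYYYYY#)
  ε-move, top X: go to q1, push X → (q1, yxz, XYYYYY#)
  ε-move, top X: go to q2, push YY → (q2, yxz, YYYYYYY#)
  read y, top Y: go to q0, push ε → (q0, xz, YYYYYY#)
  read x, top Y: go to q1, push YY → (q1, z, YYYYYYY#)
  read z, top Y: go to q2, push X → (q2, ε, XYYYYYY#)
  ε-move, top X: go to q1, push X → (q1, ε, XYYYYYY#)
  ε-move, top X: go to q2, push YY → (q2, ε, YYYYYYYY#)
All input consumed in state q2 with stack YYYYYYYY#.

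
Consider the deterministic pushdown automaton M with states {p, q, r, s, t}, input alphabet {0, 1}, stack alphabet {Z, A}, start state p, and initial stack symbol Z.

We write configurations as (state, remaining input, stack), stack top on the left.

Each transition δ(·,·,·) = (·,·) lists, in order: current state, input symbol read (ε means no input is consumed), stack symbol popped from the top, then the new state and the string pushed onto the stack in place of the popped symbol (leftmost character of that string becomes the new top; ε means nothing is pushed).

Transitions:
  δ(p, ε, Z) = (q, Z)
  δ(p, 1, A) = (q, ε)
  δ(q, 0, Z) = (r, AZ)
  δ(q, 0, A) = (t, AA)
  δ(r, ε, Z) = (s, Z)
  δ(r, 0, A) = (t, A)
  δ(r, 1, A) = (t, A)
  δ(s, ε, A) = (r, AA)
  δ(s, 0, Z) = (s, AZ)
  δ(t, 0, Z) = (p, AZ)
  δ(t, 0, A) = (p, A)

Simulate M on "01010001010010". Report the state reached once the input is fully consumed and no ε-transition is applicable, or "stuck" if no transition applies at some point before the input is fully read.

stuck

(p, 01010001010010, Z)
  ε-move, top Z: go to q, push Z → (q, 01010001010010, Z)
  read 0, top Z: go to r, push AZ → (r, 1010001010010, AZ)
  read 1, top A: go to t, push A → (t, 010001010010, AZ)
  read 0, top A: go to p, push A → (p, 10001010010, AZ)
  read 1, top A: go to q, push ε → (q, 0001010010, Z)
  read 0, top Z: go to r, push AZ → (r, 001010010, AZ)
  read 0, top A: go to t, push A → (t, 01010010, AZ)
  read 0, top A: go to p, push A → (p, 1010010, AZ)
  read 1, top A: go to q, push ε → (q, 010010, Z)
  read 0, top Z: go to r, push AZ → (r, 10010, AZ)
  read 1, top A: go to t, push A → (t, 0010, AZ)
  read 0, top A: go to p, push A → (p, 010, AZ)
No transition for (p, 0, top A); M blocks with input 010 remaining.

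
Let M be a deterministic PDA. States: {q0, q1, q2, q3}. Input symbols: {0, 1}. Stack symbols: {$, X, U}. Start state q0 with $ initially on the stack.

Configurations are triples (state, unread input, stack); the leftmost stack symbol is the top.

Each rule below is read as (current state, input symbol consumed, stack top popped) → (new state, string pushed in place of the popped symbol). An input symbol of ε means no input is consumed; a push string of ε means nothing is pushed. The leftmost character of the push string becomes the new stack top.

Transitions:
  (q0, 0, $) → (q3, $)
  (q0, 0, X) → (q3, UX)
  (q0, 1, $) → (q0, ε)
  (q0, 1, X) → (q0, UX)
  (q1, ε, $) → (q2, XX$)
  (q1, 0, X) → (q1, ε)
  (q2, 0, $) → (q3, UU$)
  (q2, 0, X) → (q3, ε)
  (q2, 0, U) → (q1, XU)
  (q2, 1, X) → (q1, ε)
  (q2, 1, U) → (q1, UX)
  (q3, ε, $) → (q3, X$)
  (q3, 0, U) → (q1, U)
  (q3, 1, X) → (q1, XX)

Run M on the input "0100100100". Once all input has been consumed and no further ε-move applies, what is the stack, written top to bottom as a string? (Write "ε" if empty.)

(q0, 0100100100, $)
  read 0, top $: go to q3, push $ → (q3, 100100100, $)
  ε-move, top $: go to q3, push X$ → (q3, 100100100, X$)
  read 1, top X: go to q1, push XX → (q1, 00100100, XX$)
  read 0, top X: go to q1, push ε → (q1, 0100100, X$)
  read 0, top X: go to q1, push ε → (q1, 100100, $)
  ε-move, top $: go to q2, push XX$ → (q2, 100100, XX$)
  read 1, top X: go to q1, push ε → (q1, 00100, X$)
  read 0, top X: go to q1, push ε → (q1, 0100, $)
  ε-move, top $: go to q2, push XX$ → (q2, 0100, XX$)
  read 0, top X: go to q3, push ε → (q3, 100, X$)
  read 1, top X: go to q1, push XX → (q1, 00, XX$)
  read 0, top X: go to q1, push ε → (q1, 0, X$)
  read 0, top X: go to q1, push ε → (q1, ε, $)
  ε-move, top $: go to q2, push XX$ → (q2, ε, XX$)
All input consumed in state q2 with stack XX$.

XX$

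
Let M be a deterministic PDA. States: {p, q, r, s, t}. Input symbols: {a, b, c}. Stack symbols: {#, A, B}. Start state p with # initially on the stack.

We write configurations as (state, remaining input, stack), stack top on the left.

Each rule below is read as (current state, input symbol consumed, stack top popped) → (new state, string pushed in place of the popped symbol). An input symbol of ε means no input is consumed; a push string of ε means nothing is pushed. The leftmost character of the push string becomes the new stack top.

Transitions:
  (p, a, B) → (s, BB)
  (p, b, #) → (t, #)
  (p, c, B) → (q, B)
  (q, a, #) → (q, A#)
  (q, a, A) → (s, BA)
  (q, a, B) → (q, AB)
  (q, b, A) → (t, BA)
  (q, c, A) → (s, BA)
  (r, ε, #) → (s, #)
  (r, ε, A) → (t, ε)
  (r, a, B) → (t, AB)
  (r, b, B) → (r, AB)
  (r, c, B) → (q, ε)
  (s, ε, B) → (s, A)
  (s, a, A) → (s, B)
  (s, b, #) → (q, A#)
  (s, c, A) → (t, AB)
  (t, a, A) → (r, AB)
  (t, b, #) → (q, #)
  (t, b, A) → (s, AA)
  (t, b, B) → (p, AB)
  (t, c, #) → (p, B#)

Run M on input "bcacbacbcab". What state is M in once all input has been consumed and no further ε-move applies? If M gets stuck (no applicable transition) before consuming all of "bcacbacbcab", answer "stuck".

p

(p, bcacbacbcab, #) ⊢ (t, cacbacbcab, #) ⊢ (p, acbacbcab, B#) ⊢ (s, cbacbcab, BB#) ⊢ (s, cbacbcab, AB#) ⊢ (t, bacbcab, ABB#) ⊢ (s, acbcab, AABB#) ⊢ (s, cbcab, BABB#) ⊢ (s, cbcab, AABB#) ⊢ (t, bcab, ABABB#) ⊢ (s, cab, AABABB#) ⊢ (t, ab, ABABABB#) ⊢ (r, b, ABBABABB#) ⊢ (t, b, BBABABB#) ⊢ (p, ε, ABBABABB#)
All input consumed; M is in state p.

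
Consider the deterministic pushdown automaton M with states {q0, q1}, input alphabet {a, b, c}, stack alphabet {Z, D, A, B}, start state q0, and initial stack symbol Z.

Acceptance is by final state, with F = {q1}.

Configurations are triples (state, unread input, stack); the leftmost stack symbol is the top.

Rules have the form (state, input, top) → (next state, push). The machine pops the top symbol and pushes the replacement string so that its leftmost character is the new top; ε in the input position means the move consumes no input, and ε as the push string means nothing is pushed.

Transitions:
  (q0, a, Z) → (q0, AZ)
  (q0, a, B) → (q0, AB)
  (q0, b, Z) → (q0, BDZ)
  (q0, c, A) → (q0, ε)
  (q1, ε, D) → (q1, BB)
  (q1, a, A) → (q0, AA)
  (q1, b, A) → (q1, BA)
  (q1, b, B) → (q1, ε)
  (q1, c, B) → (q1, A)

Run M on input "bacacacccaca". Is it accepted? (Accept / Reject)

(q0, bacacacccaca, Z)
  read b, top Z: go to q0, push BDZ → (q0, acacacccaca, BDZ)
  read a, top B: go to q0, push AB → (q0, cacacccaca, ABDZ)
  read c, top A: go to q0, push ε → (q0, acacccaca, BDZ)
  read a, top B: go to q0, push AB → (q0, cacccaca, ABDZ)
  read c, top A: go to q0, push ε → (q0, acccaca, BDZ)
  read a, top B: go to q0, push AB → (q0, cccaca, ABDZ)
  read c, top A: go to q0, push ε → (q0, ccaca, BDZ)
No transition applies at (q0, ccaca, BDZ); input not fully consumed.

Reject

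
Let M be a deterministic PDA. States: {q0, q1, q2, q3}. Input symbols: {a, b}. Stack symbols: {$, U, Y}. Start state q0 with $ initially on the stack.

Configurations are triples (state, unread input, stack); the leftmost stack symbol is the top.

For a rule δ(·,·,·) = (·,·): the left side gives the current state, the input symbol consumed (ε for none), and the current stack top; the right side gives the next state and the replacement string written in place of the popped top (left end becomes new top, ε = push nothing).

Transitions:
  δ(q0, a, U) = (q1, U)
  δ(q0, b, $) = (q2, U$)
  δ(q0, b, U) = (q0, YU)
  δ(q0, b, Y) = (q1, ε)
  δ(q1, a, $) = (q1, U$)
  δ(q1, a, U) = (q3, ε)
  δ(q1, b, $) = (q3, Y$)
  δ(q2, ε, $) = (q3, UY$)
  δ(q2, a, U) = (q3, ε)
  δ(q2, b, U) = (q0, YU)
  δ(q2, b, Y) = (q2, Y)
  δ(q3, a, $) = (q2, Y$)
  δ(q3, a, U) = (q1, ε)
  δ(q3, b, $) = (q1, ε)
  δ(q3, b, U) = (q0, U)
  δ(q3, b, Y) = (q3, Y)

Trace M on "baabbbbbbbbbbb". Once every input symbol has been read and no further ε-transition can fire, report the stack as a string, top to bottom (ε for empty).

(q0, baabbbbbbbbbbb, $) ⊢ (q2, aabbbbbbbbbbb, U$) ⊢ (q3, abbbbbbbbbbb, $) ⊢ (q2, bbbbbbbbbbb, Y$) ⊢ (q2, bbbbbbbbbb, Y$) ⊢ (q2, bbbbbbbbb, Y$) ⊢ (q2, bbbbbbbb, Y$) ⊢ (q2, bbbbbbb, Y$) ⊢ (q2, bbbbbb, Y$) ⊢ (q2, bbbbb, Y$) ⊢ (q2, bbbb, Y$) ⊢ (q2, bbb, Y$) ⊢ (q2, bb, Y$) ⊢ (q2, b, Y$) ⊢ (q2, ε, Y$)
All input consumed in state q2 with stack Y$.

Y$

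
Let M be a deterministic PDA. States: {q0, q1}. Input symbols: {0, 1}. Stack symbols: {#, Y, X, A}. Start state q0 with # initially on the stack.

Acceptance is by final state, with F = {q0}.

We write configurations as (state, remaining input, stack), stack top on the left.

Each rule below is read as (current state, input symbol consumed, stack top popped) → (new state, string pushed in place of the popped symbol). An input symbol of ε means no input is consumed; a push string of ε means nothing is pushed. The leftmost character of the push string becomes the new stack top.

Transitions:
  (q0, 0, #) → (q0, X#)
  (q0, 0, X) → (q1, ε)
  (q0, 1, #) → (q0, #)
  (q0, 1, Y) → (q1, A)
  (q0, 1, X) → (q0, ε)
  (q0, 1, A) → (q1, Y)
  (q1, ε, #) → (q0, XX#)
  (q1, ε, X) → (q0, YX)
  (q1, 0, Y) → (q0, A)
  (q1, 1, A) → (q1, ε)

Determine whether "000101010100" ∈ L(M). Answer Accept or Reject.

Reject

(q0, 000101010100, #) ⊢ (q0, 00101010100, X#) ⊢ (q1, 0101010100, #) ⊢ (q0, 0101010100, XX#) ⊢ (q1, 101010100, X#) ⊢ (q0, 101010100, YX#) ⊢ (q1, 01010100, AX#)
No transition applies at (q1, 01010100, AX#); input not fully consumed.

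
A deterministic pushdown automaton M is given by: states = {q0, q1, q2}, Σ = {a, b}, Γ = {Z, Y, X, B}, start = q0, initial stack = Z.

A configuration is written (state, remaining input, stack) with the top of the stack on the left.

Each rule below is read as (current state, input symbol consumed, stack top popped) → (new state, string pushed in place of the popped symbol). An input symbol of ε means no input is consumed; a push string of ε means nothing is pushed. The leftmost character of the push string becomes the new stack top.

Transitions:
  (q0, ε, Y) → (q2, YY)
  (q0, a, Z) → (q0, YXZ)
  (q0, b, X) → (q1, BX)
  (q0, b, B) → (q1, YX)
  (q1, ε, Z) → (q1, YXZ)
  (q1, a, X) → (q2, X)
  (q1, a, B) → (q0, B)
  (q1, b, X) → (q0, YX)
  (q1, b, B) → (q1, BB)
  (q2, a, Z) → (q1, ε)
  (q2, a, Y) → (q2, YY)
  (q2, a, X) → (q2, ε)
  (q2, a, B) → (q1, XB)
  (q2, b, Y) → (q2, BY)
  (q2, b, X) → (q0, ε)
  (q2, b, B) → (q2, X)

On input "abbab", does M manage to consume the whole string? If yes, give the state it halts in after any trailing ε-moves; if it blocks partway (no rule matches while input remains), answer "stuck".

(q0, abbab, Z) ⊢ (q0, bbab, YXZ) ⊢ (q2, bbab, YYXZ) ⊢ (q2, bab, BYYXZ) ⊢ (q2, ab, XYYXZ) ⊢ (q2, b, YYXZ) ⊢ (q2, ε, BYYXZ)
All input consumed; M is in state q2.

q2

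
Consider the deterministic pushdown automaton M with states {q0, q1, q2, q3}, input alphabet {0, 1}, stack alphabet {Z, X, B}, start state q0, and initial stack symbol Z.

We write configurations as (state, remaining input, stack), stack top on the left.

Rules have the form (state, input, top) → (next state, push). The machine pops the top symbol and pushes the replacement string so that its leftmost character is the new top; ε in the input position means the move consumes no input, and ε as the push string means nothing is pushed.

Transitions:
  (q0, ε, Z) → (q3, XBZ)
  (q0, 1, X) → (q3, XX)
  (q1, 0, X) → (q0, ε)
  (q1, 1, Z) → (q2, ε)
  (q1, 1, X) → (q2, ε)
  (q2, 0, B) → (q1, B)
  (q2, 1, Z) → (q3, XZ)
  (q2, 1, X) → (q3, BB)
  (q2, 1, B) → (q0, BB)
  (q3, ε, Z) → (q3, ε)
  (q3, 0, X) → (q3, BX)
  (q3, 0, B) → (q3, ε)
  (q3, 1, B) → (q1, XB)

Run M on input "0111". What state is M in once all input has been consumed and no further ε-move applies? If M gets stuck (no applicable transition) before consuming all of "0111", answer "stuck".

q0

(q0, 0111, Z) ⊢ (q3, 0111, XBZ) ⊢ (q3, 111, BXBZ) ⊢ (q1, 11, XBXBZ) ⊢ (q2, 1, BXBZ) ⊢ (q0, ε, BBXBZ)
All input consumed; M is in state q0.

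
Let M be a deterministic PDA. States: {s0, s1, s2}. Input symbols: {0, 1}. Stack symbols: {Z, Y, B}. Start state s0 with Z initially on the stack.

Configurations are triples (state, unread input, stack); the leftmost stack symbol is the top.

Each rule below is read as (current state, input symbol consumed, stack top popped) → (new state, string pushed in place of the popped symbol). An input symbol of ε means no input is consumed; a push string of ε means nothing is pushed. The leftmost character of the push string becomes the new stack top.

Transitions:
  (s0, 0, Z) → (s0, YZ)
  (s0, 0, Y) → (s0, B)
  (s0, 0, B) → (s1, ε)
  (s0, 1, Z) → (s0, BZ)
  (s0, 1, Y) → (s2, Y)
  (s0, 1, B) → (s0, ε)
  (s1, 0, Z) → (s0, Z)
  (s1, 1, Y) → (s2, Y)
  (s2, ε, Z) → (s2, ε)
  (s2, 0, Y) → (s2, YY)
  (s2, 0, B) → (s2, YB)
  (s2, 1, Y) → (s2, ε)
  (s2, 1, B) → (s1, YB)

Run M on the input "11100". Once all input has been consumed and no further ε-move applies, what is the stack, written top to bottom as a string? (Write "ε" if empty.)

(s0, 11100, Z)
  read 1, top Z: go to s0, push BZ → (s0, 1100, BZ)
  read 1, top B: go to s0, push ε → (s0, 100, Z)
  read 1, top Z: go to s0, push BZ → (s0, 00, BZ)
  read 0, top B: go to s1, push ε → (s1, 0, Z)
  read 0, top Z: go to s0, push Z → (s0, ε, Z)
All input consumed in state s0 with stack Z.

Z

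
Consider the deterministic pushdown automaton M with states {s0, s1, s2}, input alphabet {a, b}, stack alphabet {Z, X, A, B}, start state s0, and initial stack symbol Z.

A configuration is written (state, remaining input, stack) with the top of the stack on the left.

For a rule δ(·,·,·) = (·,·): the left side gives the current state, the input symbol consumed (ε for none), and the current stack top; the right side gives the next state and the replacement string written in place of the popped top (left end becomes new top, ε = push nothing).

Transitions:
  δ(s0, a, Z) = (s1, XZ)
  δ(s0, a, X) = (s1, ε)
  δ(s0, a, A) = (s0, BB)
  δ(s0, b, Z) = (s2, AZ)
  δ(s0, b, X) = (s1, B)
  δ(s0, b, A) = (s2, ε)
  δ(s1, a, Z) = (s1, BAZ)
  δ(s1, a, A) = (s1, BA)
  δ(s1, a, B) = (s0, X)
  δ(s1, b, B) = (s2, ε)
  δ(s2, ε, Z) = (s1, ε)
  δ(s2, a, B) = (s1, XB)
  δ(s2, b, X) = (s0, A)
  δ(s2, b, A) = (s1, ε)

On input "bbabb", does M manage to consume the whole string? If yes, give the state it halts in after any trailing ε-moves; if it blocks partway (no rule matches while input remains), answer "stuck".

s1

(s0, bbabb, Z)
  read b, top Z: go to s2, push AZ → (s2, babb, AZ)
  read b, top A: go to s1, push ε → (s1, abb, Z)
  read a, top Z: go to s1, push BAZ → (s1, bb, BAZ)
  read b, top B: go to s2, push ε → (s2, b, AZ)
  read b, top A: go to s1, push ε → (s1, ε, Z)
All input consumed; M is in state s1.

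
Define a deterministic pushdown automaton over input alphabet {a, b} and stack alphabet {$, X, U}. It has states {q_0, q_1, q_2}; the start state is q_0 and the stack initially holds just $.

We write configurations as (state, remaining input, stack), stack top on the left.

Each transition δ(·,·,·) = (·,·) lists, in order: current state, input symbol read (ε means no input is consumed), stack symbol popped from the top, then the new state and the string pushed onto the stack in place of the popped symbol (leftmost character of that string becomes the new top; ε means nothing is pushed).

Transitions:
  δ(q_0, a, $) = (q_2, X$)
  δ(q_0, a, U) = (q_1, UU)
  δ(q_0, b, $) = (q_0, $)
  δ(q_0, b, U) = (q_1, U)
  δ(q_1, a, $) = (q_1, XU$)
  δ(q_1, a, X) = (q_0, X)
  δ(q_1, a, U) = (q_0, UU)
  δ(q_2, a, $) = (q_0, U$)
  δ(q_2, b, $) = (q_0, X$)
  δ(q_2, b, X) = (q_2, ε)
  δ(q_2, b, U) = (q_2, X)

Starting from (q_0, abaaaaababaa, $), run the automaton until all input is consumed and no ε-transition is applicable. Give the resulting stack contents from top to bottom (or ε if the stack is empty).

UUUUUUUU$

(q_0, abaaaaababaa, $)
  read a, top $: go to q_2, push X$ → (q_2, baaaaababaa, X$)
  read b, top X: go to q_2, push ε → (q_2, aaaaababaa, $)
  read a, top $: go to q_0, push U$ → (q_0, aaaababaa, U$)
  read a, top U: go to q_1, push UU → (q_1, aaababaa, UU$)
  read a, top U: go to q_0, push UU → (q_0, aababaa, UUU$)
  read a, top U: go to q_1, push UU → (q_1, ababaa, UUUU$)
  read a, top U: go to q_0, push UU → (q_0, babaa, UUUUU$)
  read b, top U: go to q_1, push U → (q_1, abaa, UUUUU$)
  read a, top U: go to q_0, push UU → (q_0, baa, UUUUUU$)
  read b, top U: go to q_1, push U → (q_1, aa, UUUUUU$)
  read a, top U: go to q_0, push UU → (q_0, a, UUUUUUU$)
  read a, top U: go to q_1, push UU → (q_1, ε, UUUUUUUU$)
All input consumed in state q_1 with stack UUUUUUUU$.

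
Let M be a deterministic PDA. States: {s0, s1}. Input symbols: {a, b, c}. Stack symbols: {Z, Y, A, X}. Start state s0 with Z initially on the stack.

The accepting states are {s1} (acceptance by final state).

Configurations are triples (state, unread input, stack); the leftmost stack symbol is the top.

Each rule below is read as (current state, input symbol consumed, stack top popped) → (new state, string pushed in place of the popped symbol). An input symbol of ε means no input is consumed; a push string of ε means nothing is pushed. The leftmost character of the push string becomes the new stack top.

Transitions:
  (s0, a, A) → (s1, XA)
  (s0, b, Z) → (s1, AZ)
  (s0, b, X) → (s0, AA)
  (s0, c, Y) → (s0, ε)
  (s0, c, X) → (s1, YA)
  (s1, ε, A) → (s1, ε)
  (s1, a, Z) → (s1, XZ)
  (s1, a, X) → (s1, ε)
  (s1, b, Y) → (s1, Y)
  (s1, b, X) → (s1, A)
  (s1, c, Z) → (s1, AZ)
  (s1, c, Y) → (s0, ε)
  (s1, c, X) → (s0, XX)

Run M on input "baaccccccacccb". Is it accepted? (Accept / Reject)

Reject

(s0, baaccccccacccb, Z)
  read b, top Z: go to s1, push AZ → (s1, aaccccccacccb, AZ)
  ε-move, top A: go to s1, push ε → (s1, aaccccccacccb, Z)
  read a, top Z: go to s1, push XZ → (s1, accccccacccb, XZ)
  read a, top X: go to s1, push ε → (s1, ccccccacccb, Z)
  read c, top Z: go to s1, push AZ → (s1, cccccacccb, AZ)
  ε-move, top A: go to s1, push ε → (s1, cccccacccb, Z)
  read c, top Z: go to s1, push AZ → (s1, ccccacccb, AZ)
  ε-move, top A: go to s1, push ε → (s1, ccccacccb, Z)
  read c, top Z: go to s1, push AZ → (s1, cccacccb, AZ)
  ε-move, top A: go to s1, push ε → (s1, cccacccb, Z)
  read c, top Z: go to s1, push AZ → (s1, ccacccb, AZ)
  ε-move, top A: go to s1, push ε → (s1, ccacccb, Z)
  read c, top Z: go to s1, push AZ → (s1, cacccb, AZ)
  ε-move, top A: go to s1, push ε → (s1, cacccb, Z)
  read c, top Z: go to s1, push AZ → (s1, acccb, AZ)
  ε-move, top A: go to s1, push ε → (s1, acccb, Z)
  read a, top Z: go to s1, push XZ → (s1, cccb, XZ)
  read c, top X: go to s0, push XX → (s0, ccb, XXZ)
  read c, top X: go to s1, push YA → (s1, cb, YAXZ)
  read c, top Y: go to s0, push ε → (s0, b, AXZ)
No transition applies at (s0, b, AXZ); input not fully consumed.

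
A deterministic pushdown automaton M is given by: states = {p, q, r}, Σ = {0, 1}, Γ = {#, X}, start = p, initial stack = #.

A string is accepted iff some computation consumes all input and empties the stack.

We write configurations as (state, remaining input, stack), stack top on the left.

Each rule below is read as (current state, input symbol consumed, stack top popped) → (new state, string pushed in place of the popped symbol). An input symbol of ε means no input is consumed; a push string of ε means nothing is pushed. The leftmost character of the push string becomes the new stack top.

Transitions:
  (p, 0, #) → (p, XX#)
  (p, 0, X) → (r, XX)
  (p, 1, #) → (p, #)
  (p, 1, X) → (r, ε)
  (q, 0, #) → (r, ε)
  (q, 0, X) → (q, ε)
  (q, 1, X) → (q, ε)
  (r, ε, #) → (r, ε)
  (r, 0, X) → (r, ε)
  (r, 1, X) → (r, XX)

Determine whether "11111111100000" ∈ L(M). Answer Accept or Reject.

(p, 11111111100000, #) ⊢ (p, 1111111100000, #) ⊢ (p, 111111100000, #) ⊢ (p, 11111100000, #) ⊢ (p, 1111100000, #) ⊢ (p, 111100000, #) ⊢ (p, 11100000, #) ⊢ (p, 1100000, #) ⊢ (p, 100000, #) ⊢ (p, 00000, #) ⊢ (p, 0000, XX#) ⊢ (r, 000, XXX#) ⊢ (r, 00, XX#) ⊢ (r, 0, X#) ⊢ (r, ε, #) ⊢ (r, ε, ε)
All input consumed and the stack is empty.

Accept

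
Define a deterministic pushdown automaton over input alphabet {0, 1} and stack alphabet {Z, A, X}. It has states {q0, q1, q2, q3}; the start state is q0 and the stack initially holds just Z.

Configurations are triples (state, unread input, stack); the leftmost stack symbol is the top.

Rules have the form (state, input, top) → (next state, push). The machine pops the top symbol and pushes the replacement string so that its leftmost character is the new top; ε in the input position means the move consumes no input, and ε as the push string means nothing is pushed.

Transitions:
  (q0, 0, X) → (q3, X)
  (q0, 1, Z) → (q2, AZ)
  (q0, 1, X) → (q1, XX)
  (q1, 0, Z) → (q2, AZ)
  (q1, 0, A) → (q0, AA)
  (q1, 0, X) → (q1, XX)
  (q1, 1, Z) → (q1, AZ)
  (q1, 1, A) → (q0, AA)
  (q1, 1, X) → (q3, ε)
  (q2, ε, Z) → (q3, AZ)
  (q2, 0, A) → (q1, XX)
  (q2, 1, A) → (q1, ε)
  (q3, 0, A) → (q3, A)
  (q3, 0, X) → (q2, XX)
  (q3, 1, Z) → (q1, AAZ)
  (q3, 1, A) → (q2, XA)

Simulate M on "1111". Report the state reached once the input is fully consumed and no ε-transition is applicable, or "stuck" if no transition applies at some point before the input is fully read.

(q0, 1111, Z)
  read 1, top Z: go to q2, push AZ → (q2, 111, AZ)
  read 1, top A: go to q1, push ε → (q1, 11, Z)
  read 1, top Z: go to q1, push AZ → (q1, 1, AZ)
  read 1, top A: go to q0, push AA → (q0, ε, AAZ)
All input consumed; M is in state q0.

q0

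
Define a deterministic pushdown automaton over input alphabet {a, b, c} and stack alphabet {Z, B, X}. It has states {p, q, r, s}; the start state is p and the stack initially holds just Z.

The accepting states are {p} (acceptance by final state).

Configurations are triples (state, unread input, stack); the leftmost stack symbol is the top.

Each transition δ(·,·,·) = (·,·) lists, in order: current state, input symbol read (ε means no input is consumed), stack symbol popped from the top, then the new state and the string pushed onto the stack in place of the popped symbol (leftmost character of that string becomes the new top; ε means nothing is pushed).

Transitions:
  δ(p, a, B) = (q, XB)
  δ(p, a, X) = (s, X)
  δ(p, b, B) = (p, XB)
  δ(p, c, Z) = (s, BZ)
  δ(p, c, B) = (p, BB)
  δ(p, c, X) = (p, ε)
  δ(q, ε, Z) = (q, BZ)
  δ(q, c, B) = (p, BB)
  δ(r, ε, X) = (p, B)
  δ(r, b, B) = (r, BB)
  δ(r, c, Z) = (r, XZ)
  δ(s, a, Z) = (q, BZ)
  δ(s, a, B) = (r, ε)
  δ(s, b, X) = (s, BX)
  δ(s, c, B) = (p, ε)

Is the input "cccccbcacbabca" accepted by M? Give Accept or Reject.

Reject

(p, cccccbcacbabca, Z) ⊢ (s, ccccbcacbabca, BZ) ⊢ (p, cccbcacbabca, Z) ⊢ (s, ccbcacbabca, BZ) ⊢ (p, cbcacbabca, Z) ⊢ (s, bcacbabca, BZ)
No transition applies at (s, bcacbabca, BZ); input not fully consumed.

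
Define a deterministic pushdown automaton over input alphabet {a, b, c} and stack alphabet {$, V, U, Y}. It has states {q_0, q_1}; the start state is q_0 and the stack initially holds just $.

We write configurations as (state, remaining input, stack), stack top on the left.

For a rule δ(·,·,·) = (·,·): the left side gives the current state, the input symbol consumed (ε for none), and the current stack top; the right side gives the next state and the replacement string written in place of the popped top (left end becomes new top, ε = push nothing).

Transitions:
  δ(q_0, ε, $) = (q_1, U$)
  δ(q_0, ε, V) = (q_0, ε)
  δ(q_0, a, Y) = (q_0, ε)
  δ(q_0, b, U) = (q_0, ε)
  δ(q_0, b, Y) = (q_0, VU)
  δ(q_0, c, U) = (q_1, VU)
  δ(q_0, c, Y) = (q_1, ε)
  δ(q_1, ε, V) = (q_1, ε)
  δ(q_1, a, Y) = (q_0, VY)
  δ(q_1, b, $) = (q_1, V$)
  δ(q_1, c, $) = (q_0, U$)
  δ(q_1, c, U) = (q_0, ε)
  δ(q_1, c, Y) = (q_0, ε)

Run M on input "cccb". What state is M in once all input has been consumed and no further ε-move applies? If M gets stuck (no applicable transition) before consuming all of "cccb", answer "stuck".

stuck

(q_0, cccb, $)
  ε-move, top $: go to q_1, push U$ → (q_1, cccb, U$)
  read c, top U: go to q_0, push ε → (q_0, ccb, $)
  ε-move, top $: go to q_1, push U$ → (q_1, ccb, U$)
  read c, top U: go to q_0, push ε → (q_0, cb, $)
  ε-move, top $: go to q_1, push U$ → (q_1, cb, U$)
  read c, top U: go to q_0, push ε → (q_0, b, $)
  ε-move, top $: go to q_1, push U$ → (q_1, b, U$)
No transition for (q_1, b, top U); M blocks with input b remaining.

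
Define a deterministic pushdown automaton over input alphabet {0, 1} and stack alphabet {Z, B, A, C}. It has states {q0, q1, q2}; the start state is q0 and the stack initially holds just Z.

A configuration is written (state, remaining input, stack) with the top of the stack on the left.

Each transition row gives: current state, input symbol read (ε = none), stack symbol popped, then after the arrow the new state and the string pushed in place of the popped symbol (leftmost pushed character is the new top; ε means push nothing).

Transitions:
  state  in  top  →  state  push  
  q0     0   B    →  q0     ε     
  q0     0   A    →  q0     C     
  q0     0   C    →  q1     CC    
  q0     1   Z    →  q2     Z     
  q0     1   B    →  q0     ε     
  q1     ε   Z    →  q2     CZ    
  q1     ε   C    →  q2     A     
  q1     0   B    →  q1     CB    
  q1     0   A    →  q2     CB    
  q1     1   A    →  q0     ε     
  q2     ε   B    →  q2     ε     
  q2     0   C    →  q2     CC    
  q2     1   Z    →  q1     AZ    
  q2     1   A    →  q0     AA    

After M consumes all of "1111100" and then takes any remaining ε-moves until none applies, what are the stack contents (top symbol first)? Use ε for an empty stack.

CCBZ

(q0, 1111100, Z) ⊢ (q2, 111100, Z) ⊢ (q1, 11100, AZ) ⊢ (q0, 1100, Z) ⊢ (q2, 100, Z) ⊢ (q1, 00, AZ) ⊢ (q2, 0, CBZ) ⊢ (q2, ε, CCBZ)
All input consumed in state q2 with stack CCBZ.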